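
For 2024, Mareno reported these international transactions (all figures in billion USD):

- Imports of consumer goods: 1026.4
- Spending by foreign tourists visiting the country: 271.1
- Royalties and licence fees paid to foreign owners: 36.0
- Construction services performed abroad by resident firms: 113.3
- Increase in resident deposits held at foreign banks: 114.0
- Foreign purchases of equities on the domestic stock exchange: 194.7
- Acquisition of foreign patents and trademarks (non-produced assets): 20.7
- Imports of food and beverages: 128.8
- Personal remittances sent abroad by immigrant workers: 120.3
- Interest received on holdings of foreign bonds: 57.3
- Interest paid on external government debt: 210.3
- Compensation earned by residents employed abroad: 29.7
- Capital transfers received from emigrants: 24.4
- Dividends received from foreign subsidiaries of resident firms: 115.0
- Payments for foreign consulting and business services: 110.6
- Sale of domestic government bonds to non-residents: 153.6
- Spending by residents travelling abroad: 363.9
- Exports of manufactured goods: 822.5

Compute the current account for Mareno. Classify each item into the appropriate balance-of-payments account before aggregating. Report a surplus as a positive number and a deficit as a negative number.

-587.4

Goods: -128.8 + 822.5 - 1026.4 = -332.7
Services: -110.6 - 363.9 - 36.0 + 271.1 + 113.3 = -126.1
Primary income: -210.3 + 29.7 + 57.3 + 115.0 = -8.3
Secondary income: -120.3
Current account = (-332.7) + (-126.1) + (-8.3) + (-120.3) = -587.4
(Excluded from the current account — financial account: increase in resident deposits held at foreign banks 114.0, foreign purchases of equities on the domestic stock exchange 194.7, sale of domestic government bonds to non-residents 153.6; capital account: acquisition of foreign patents and trademarks (non-produced assets) 20.7, capital transfers received from emigrants 24.4.)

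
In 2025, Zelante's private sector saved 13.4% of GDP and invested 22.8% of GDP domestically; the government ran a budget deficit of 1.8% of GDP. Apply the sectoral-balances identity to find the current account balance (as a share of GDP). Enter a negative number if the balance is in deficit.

By the sectoral-balances identity, CA = (S_private - I) + (T - G).
Private balance = 13.4 - 22.8 = -9.4
Government balance (T - G) = -1.8
CA = -9.4 + (-1.8) = -11.2

-11.2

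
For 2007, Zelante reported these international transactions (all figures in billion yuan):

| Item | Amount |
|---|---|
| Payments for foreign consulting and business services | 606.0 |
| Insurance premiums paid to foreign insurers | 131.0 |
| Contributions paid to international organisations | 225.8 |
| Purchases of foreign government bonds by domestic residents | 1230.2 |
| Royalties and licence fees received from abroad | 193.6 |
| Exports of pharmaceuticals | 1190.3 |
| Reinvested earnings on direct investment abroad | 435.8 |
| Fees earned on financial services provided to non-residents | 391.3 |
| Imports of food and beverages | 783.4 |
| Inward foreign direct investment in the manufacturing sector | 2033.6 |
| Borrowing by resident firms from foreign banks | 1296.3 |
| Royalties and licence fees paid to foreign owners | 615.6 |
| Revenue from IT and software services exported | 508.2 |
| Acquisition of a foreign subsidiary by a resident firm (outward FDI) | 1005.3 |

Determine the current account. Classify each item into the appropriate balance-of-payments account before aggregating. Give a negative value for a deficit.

357.4

Goods: 1190.3 - 783.4 = 406.9
Services: -131.0 - 615.6 + 508.2 - 606.0 + 193.6 + 391.3 = -259.5
Primary income: 435.8
Secondary income: -225.8
Current account = 406.9 + (-259.5) + 435.8 + (-225.8) = 357.4
(Excluded from the current account — financial account: purchases of foreign government bonds by domestic residents 1230.2, inward foreign direct investment in the manufacturing sector 2033.6, borrowing by resident firms from foreign banks 1296.3, acquisition of a foreign subsidiary by a resident firm (outward FDI) 1005.3.)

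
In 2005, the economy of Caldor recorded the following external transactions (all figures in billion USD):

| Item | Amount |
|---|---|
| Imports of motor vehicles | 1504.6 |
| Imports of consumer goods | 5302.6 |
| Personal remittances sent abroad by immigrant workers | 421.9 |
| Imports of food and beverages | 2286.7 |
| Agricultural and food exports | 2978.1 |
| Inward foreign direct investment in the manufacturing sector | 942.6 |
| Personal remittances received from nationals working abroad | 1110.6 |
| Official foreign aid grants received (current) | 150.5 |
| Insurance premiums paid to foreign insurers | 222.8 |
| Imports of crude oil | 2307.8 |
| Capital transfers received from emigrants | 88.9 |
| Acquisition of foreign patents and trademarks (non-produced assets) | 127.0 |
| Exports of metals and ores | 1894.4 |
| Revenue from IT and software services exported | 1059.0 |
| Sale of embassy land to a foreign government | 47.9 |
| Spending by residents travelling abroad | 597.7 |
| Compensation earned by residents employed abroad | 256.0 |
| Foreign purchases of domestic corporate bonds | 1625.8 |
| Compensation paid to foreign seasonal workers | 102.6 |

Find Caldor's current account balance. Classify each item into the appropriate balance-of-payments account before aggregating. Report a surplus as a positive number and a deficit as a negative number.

-5298.1

Goods: 2978.1 + 1894.4 - 1504.6 - 5302.6 - 2286.7 - 2307.8 = -6529.2
Services: 1059.0 - 597.7 - 222.8 = 238.5
Primary income: -102.6 + 256.0 = 153.4
Secondary income: 1110.6 + 150.5 - 421.9 = 839.2
Current account = (-6529.2) + 238.5 + 153.4 + 839.2 = -5298.1
(Excluded from the current account — financial account: inward foreign direct investment in the manufacturing sector 942.6, foreign purchases of domestic corporate bonds 1625.8; capital account: capital transfers received from emigrants 88.9, acquisition of foreign patents and trademarks (non-produced assets) 127.0, sale of embassy land to a foreign government 47.9.)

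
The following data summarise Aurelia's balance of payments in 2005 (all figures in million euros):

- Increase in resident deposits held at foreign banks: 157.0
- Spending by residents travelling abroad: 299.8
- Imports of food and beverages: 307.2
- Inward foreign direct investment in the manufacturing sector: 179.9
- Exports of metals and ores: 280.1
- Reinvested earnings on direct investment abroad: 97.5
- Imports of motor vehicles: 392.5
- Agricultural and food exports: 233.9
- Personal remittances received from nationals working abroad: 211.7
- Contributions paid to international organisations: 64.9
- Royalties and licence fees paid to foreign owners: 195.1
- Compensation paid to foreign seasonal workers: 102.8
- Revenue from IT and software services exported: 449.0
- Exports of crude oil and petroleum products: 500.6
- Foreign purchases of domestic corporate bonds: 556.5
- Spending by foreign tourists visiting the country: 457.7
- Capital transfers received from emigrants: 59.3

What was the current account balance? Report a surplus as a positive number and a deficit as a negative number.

868.2

Goods: 280.1 - 307.2 + 500.6 + 233.9 - 392.5 = 314.9
Services: 457.7 - 299.8 - 195.1 + 449.0 = 411.8
Primary income: -102.8 + 97.5 = -5.3
Secondary income: -64.9 + 211.7 = 146.8
Current account = 314.9 + 411.8 + (-5.3) + 146.8 = 868.2
(Excluded from the current account — financial account: increase in resident deposits held at foreign banks 157.0, inward foreign direct investment in the manufacturing sector 179.9, foreign purchases of domestic corporate bonds 556.5; capital account: capital transfers received from emigrants 59.3.)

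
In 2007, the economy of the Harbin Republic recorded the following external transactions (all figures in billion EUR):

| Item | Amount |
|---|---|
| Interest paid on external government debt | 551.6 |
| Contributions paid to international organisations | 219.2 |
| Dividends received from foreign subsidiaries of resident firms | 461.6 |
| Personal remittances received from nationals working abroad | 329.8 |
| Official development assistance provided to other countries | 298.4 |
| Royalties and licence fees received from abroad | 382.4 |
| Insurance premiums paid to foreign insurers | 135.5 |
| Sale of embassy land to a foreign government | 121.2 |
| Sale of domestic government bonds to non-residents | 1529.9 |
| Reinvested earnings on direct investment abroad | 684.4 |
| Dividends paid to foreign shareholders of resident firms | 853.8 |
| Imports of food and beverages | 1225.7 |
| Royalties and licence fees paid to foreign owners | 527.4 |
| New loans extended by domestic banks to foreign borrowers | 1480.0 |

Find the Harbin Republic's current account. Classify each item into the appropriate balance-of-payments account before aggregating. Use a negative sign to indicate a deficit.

-1953.4

Goods: -1225.7
Services: 382.4 - 527.4 - 135.5 = -280.5
Primary income: 461.6 - 853.8 - 551.6 + 684.4 = -259.4
Secondary income: -298.4 - 219.2 + 329.8 = -187.8
Current account = (-1225.7) + (-280.5) + (-259.4) + (-187.8) = -1953.4
(Excluded from the current account — capital account: sale of embassy land to a foreign government 121.2; financial account: sale of domestic government bonds to non-residents 1529.9, new loans extended by domestic banks to foreign borrowers 1480.0.)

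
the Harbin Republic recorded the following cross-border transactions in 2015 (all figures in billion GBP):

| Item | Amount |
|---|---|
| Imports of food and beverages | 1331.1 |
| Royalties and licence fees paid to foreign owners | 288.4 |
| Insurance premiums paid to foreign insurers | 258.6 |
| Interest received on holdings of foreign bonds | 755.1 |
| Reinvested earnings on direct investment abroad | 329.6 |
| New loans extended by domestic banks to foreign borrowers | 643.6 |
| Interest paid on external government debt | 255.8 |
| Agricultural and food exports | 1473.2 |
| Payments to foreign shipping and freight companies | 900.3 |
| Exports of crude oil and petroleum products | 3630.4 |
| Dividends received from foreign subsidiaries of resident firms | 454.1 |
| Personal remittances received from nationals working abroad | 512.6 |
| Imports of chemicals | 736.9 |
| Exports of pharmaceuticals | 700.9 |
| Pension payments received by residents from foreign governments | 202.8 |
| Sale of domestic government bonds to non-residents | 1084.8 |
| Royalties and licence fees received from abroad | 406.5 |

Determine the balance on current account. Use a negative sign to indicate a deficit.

4694.1

Goods: -1331.1 + 700.9 - 736.9 + 3630.4 + 1473.2 = 3736.5
Services: 406.5 - 900.3 - 288.4 - 258.6 = -1040.8
Primary income: 454.1 - 255.8 + 329.6 + 755.1 = 1283.0
Secondary income: 202.8 + 512.6 = 715.4
Current account = 3736.5 + (-1040.8) + 1283.0 + 715.4 = 4694.1
(Excluded from the current account — financial account: new loans extended by domestic banks to foreign borrowers 643.6, sale of domestic government bonds to non-residents 1084.8.)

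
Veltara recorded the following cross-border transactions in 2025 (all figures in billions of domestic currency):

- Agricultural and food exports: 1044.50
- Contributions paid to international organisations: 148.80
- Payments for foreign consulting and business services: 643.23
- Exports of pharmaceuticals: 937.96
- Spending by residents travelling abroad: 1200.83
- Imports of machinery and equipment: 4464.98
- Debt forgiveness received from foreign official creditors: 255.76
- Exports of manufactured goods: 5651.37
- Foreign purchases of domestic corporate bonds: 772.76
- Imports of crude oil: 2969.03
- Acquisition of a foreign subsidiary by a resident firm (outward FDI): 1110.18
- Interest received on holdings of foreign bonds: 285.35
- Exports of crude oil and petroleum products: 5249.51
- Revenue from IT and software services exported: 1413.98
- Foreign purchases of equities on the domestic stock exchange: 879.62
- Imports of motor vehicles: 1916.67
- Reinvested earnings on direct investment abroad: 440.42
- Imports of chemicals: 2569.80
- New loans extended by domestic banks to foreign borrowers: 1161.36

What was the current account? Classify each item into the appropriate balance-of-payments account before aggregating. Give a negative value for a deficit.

1109.75

Goods: -2969.03 - 1916.67 - 4464.98 + 5249.51 + 937.96 + 1044.50 - 2569.80 + 5651.37 = 962.86
Services: -1200.83 - 643.23 + 1413.98 = -430.08
Primary income: 440.42 + 285.35 = 725.77
Secondary income: -148.80
Current account = 962.86 + (-430.08) + 725.77 + (-148.80) = 1109.75
(Excluded from the current account — capital account: debt forgiveness received from foreign official creditors 255.76; financial account: foreign purchases of domestic corporate bonds 772.76, acquisition of a foreign subsidiary by a resident firm (outward FDI) 1110.18, foreign purchases of equities on the domestic stock exchange 879.62, new loans extended by domestic banks to foreign borrowers 1161.36.)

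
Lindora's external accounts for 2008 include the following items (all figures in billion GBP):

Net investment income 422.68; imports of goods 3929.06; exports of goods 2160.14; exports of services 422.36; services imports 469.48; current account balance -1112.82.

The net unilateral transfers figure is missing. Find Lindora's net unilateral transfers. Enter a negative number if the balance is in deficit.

280.54

Current account = goods balance + services balance + net primary income + net secondary income
Sum of the known components = -1393.36
Net unilateral transfers = CA - (known components) = -1112.82 - (-1393.36) = 280.54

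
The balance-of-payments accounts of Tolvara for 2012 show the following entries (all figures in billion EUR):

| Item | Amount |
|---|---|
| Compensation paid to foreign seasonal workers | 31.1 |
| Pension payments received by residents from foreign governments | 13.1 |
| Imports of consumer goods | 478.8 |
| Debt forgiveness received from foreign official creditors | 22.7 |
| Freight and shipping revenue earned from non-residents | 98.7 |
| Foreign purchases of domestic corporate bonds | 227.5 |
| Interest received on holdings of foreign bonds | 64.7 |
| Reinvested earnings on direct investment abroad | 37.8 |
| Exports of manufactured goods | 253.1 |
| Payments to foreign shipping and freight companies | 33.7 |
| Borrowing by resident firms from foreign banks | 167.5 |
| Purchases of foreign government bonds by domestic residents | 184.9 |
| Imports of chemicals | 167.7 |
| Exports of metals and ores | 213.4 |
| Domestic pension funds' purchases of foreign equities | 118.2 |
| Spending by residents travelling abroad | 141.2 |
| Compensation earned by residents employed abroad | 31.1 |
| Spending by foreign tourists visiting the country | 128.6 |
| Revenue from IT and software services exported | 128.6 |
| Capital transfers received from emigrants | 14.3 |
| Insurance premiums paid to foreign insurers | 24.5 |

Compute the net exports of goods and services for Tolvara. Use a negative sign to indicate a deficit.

-23.5

Goods: -167.7 + 213.4 - 478.8 + 253.1 = -180.0
Services: -141.2 + 128.6 - 33.7 + 98.7 - 24.5 + 128.6 = 156.5
Trade balance = -180.0 + 156.5 = -23.5
(Excluded from the trade balance — primary income: compensation paid to foreign seasonal workers 31.1, interest received on holdings of foreign bonds 64.7, reinvested earnings on direct investment abroad 37.8, compensation earned by residents employed abroad 31.1; secondary income: pension payments received by residents from foreign governments 13.1; capital account: debt forgiveness received from foreign official creditors 22.7, capital transfers received from emigrants 14.3; financial account: foreign purchases of domestic corporate bonds 227.5, borrowing by resident firms from foreign banks 167.5, purchases of foreign government bonds by domestic residents 184.9, domestic pension funds' purchases of foreign equities 118.2.)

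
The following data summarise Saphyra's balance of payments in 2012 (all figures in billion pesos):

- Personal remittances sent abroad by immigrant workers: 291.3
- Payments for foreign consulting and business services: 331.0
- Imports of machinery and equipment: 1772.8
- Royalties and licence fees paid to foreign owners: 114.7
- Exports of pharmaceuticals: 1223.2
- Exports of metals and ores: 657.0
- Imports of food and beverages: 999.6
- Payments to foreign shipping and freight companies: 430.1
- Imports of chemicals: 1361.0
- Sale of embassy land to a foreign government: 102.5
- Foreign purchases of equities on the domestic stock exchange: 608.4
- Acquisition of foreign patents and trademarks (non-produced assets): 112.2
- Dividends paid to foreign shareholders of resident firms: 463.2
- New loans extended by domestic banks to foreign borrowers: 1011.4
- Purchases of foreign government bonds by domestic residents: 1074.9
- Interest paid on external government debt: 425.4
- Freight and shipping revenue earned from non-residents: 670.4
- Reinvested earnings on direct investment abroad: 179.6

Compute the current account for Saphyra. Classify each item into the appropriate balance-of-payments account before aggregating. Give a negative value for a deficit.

Goods: -1361.0 + 657.0 + 1223.2 - 1772.8 - 999.6 = -2253.2
Services: -114.7 + 670.4 - 331.0 - 430.1 = -205.4
Primary income: -463.2 - 425.4 + 179.6 = -709.0
Secondary income: -291.3
Current account = (-2253.2) + (-205.4) + (-709.0) + (-291.3) = -3458.9
(Excluded from the current account — capital account: sale of embassy land to a foreign government 102.5, acquisition of foreign patents and trademarks (non-produced assets) 112.2; financial account: foreign purchases of equities on the domestic stock exchange 608.4, new loans extended by domestic banks to foreign borrowers 1011.4, purchases of foreign government bonds by domestic residents 1074.9.)

-3458.9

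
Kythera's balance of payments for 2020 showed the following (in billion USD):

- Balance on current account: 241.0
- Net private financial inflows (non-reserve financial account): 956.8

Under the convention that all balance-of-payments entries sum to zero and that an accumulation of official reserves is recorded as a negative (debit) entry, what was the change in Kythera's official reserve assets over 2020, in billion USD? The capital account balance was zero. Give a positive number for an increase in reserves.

Official reserve transactions balance = -(241.0 + 956.8) = -1197.8
An accumulation of reserves is recorded as a debit (negative entry), so the change in the stock of reserves is the negative of that balance.
Change in official reserves = -(-1197.8) = 1197.8

1197.8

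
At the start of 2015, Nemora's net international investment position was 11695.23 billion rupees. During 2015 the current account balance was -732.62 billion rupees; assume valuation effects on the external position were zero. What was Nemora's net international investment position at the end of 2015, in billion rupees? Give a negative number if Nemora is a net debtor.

With no valuation effects, change in NIIP = current account = -732.62
End-of-year NIIP = 11695.23 + (-732.62) = 10962.61

10962.61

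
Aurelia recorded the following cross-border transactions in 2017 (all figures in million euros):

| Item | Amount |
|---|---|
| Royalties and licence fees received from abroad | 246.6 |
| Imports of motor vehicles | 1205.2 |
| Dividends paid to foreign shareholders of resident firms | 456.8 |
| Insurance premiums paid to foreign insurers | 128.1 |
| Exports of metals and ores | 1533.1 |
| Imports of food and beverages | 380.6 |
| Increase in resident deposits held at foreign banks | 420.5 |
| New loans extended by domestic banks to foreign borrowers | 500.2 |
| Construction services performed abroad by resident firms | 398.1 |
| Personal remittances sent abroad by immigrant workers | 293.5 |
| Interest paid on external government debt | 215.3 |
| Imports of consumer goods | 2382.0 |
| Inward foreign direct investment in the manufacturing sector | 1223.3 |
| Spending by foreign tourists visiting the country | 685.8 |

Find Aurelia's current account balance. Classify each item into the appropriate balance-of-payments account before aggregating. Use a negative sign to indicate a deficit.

Goods: -380.6 - 1205.2 - 2382.0 + 1533.1 = -2434.7
Services: -128.1 + 398.1 + 685.8 + 246.6 = 1202.4
Primary income: -215.3 - 456.8 = -672.1
Secondary income: -293.5
Current account = (-2434.7) + 1202.4 + (-672.1) + (-293.5) = -2197.9
(Excluded from the current account — financial account: increase in resident deposits held at foreign banks 420.5, new loans extended by domestic banks to foreign borrowers 500.2, inward foreign direct investment in the manufacturing sector 1223.3.)

-2197.9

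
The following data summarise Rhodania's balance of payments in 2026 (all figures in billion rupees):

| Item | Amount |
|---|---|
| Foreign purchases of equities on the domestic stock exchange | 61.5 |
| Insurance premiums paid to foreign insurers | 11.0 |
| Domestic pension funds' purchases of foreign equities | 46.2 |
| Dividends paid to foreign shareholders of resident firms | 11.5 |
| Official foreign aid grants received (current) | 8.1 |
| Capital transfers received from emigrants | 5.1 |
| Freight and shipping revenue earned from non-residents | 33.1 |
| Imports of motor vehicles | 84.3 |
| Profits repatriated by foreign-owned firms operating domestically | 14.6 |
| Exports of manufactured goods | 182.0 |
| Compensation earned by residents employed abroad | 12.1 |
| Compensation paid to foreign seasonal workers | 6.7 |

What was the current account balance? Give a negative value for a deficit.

Goods: 182.0 - 84.3 = 97.7
Services: -11.0 + 33.1 = 22.1
Primary income: -14.6 - 6.7 - 11.5 + 12.1 = -20.7
Secondary income: 8.1
Current account = 97.7 + 22.1 + (-20.7) + 8.1 = 107.2
(Excluded from the current account — financial account: foreign purchases of equities on the domestic stock exchange 61.5, domestic pension funds' purchases of foreign equities 46.2; capital account: capital transfers received from emigrants 5.1.)

107.2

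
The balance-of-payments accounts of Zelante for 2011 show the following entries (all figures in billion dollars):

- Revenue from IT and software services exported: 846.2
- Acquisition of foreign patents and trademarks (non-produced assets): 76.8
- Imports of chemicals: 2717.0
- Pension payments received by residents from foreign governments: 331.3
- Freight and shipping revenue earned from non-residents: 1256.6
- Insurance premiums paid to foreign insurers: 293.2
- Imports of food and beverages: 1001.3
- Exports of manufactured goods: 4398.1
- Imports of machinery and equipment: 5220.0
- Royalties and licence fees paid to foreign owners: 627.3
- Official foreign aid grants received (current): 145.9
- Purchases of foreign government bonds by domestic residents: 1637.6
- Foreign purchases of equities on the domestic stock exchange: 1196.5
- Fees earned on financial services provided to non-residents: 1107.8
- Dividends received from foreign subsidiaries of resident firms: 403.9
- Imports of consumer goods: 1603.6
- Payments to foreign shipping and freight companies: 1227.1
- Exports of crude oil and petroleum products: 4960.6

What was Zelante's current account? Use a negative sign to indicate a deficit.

Goods: -1001.3 - 1603.6 + 4960.6 - 2717.0 + 4398.1 - 5220.0 = -1183.2
Services: -627.3 + 846.2 + 1107.8 - 293.2 - 1227.1 + 1256.6 = 1063.0
Primary income: 403.9
Secondary income: 145.9 + 331.3 = 477.2
Current account = (-1183.2) + 1063.0 + 403.9 + 477.2 = 760.9
(Excluded from the current account — capital account: acquisition of foreign patents and trademarks (non-produced assets) 76.8; financial account: purchases of foreign government bonds by domestic residents 1637.6, foreign purchases of equities on the domestic stock exchange 1196.5.)

760.9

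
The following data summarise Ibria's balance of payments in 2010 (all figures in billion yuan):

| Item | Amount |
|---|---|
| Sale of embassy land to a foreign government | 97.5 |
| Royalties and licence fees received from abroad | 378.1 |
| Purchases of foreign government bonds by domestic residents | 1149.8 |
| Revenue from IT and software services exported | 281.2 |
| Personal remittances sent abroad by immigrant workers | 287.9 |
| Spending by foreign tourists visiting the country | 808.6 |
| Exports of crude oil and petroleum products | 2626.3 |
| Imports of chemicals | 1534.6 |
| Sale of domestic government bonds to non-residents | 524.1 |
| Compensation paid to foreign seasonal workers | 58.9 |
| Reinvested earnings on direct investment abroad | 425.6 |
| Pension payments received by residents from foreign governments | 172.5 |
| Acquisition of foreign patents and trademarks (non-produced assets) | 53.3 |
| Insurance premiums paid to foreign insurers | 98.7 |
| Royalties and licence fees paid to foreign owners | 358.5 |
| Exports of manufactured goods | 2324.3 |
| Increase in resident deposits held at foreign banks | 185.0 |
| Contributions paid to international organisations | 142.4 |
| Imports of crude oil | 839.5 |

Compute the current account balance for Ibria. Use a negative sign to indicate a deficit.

Goods: 2626.3 - 839.5 - 1534.6 + 2324.3 = 2576.5
Services: 281.2 + 808.6 - 98.7 - 358.5 + 378.1 = 1010.7
Primary income: 425.6 - 58.9 = 366.7
Secondary income: -142.4 - 287.9 + 172.5 = -257.8
Current account = 2576.5 + 1010.7 + 366.7 + (-257.8) = 3696.1
(Excluded from the current account — capital account: sale of embassy land to a foreign government 97.5, acquisition of foreign patents and trademarks (non-produced assets) 53.3; financial account: purchases of foreign government bonds by domestic residents 1149.8, sale of domestic government bonds to non-residents 524.1, increase in resident deposits held at foreign banks 185.0.)

3696.1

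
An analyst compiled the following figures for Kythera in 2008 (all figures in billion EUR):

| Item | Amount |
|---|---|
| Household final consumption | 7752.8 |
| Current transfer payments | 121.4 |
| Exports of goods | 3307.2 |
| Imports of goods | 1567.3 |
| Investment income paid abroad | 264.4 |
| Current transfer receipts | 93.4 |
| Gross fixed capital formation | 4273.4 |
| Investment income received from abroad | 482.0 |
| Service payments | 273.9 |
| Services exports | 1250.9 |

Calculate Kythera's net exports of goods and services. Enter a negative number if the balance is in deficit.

2716.9

Goods balance = 3307.2 - 1567.3 = 1739.9
Services balance = 1250.9 - 273.9 = 977.0
Trade balance (goods + services) = 1739.9 + 977.0 = 2716.9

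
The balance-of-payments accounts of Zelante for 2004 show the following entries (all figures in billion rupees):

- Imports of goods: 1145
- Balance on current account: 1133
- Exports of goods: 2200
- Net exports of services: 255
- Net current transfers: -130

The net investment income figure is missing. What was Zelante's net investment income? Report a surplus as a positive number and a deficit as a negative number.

-47

Current account = goods balance + services balance + net primary income + net secondary income
Sum of the known components = 1180
Net investment income = CA - (known components) = 1133 - 1180 = -47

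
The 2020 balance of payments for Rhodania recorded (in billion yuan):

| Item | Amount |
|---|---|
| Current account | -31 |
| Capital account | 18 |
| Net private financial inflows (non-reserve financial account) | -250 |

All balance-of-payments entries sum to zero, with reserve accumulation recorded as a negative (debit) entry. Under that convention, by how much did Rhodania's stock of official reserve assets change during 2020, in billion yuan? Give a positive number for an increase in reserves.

Official reserve transactions balance = -((-31) + 18 + (-250)) = 263
An accumulation of reserves is recorded as a debit (negative entry), so the change in the stock of reserves is the negative of that balance.
Change in official reserves = -(263) = -263

-263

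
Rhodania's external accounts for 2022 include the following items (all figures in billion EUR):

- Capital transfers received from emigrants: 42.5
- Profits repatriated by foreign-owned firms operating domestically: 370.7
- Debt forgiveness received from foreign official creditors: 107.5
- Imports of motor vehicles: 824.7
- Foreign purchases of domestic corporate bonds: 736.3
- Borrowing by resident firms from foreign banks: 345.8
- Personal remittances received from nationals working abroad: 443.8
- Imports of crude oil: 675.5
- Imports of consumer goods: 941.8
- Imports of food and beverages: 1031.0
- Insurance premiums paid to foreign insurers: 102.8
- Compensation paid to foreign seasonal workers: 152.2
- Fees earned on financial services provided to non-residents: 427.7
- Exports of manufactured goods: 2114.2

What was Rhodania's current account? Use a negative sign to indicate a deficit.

Goods: -941.8 - 824.7 + 2114.2 - 675.5 - 1031.0 = -1358.8
Services: -102.8 + 427.7 = 324.9
Primary income: -152.2 - 370.7 = -522.9
Secondary income: 443.8
Current account = (-1358.8) + 324.9 + (-522.9) + 443.8 = -1113.0
(Excluded from the current account — capital account: capital transfers received from emigrants 42.5, debt forgiveness received from foreign official creditors 107.5; financial account: foreign purchases of domestic corporate bonds 736.3, borrowing by resident firms from foreign banks 345.8.)

-1113.0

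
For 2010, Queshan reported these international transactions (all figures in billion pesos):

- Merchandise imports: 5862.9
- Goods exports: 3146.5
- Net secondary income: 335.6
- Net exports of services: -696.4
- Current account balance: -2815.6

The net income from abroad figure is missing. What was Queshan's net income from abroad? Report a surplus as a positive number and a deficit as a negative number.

Current account = goods balance + services balance + net primary income + net secondary income
Sum of the known components = -3077.2
Net income from abroad = CA - (known components) = -2815.6 - (-3077.2) = 261.6

261.6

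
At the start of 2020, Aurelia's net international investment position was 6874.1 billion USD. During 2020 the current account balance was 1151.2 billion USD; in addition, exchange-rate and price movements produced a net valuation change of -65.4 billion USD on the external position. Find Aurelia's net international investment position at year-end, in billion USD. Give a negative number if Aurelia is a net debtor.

Change in NIIP = current account + net valuation change = 1151.2 + (-65.4) = 1085.8
End-of-year NIIP = 6874.1 + 1085.8 = 7959.9

7959.9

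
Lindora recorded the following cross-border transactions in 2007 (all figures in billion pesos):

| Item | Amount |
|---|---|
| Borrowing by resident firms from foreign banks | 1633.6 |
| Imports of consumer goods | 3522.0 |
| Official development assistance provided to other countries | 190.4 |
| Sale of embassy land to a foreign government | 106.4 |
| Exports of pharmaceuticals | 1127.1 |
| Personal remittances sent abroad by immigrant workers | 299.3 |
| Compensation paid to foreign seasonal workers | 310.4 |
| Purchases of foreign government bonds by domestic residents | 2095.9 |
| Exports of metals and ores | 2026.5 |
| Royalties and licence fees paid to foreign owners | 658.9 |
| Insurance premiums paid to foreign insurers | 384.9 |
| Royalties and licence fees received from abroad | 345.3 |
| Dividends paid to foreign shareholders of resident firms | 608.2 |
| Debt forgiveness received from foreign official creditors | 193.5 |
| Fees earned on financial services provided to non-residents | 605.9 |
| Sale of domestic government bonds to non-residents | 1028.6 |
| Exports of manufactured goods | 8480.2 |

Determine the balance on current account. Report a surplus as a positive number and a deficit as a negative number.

6610.9

Goods: 8480.2 + 1127.1 - 3522.0 + 2026.5 = 8111.8
Services: 345.3 - 658.9 - 384.9 + 605.9 = -92.6
Primary income: -608.2 - 310.4 = -918.6
Secondary income: -299.3 - 190.4 = -489.7
Current account = 8111.8 + (-92.6) + (-918.6) + (-489.7) = 6610.9
(Excluded from the current account — financial account: borrowing by resident firms from foreign banks 1633.6, purchases of foreign government bonds by domestic residents 2095.9, sale of domestic government bonds to non-residents 1028.6; capital account: sale of embassy land to a foreign government 106.4, debt forgiveness received from foreign official creditors 193.5.)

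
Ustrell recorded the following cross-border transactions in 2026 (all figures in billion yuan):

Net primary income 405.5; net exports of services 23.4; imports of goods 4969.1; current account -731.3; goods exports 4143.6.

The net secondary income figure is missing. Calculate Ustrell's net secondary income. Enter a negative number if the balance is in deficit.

-334.7

Current account = goods balance + services balance + net primary income + net secondary income
Sum of the known components = -396.6
Net secondary income = CA - (known components) = -731.3 - (-396.6) = -334.7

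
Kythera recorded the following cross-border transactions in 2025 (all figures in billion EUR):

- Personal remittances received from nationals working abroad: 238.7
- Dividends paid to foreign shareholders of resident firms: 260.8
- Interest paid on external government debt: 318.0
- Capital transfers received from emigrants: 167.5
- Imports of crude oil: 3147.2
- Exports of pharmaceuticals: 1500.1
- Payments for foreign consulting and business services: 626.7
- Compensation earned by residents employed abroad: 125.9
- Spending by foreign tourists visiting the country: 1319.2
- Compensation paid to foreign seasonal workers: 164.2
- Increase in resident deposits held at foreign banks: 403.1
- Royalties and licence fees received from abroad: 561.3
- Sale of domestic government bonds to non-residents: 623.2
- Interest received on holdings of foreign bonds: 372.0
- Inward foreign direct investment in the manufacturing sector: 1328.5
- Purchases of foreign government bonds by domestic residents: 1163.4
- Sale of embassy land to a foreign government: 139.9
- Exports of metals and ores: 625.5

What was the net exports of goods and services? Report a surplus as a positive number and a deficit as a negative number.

232.2

Goods: 1500.1 - 3147.2 + 625.5 = -1021.6
Services: -626.7 + 1319.2 + 561.3 = 1253.8
Trade balance = -1021.6 + 1253.8 = 232.2
(Excluded from the trade balance — secondary income: personal remittances received from nationals working abroad 238.7; primary income: dividends paid to foreign shareholders of resident firms 260.8, interest paid on external government debt 318.0, compensation earned by residents employed abroad 125.9, compensation paid to foreign seasonal workers 164.2, interest received on holdings of foreign bonds 372.0; capital account: capital transfers received from emigrants 167.5, sale of embassy land to a foreign government 139.9; financial account: increase in resident deposits held at foreign banks 403.1, sale of domestic government bonds to non-residents 623.2, inward foreign direct investment in the manufacturing sector 1328.5, purchases of foreign government bonds by domestic residents 1163.4.)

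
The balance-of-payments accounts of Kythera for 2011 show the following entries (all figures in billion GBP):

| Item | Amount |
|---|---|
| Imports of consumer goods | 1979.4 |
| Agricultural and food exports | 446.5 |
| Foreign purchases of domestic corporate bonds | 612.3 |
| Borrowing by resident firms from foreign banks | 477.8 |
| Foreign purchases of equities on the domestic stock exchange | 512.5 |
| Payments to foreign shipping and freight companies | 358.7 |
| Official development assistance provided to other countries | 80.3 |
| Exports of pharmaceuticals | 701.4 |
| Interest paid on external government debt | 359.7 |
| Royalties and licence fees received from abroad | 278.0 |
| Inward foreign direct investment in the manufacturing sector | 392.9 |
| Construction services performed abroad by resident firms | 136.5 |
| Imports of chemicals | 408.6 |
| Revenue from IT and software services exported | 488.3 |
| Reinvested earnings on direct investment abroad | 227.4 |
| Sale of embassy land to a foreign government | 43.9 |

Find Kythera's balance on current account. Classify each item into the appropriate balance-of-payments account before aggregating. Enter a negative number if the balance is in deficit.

-908.6

Goods: -408.6 + 446.5 - 1979.4 + 701.4 = -1240.1
Services: 488.3 + 278.0 + 136.5 - 358.7 = 544.1
Primary income: -359.7 + 227.4 = -132.3
Secondary income: -80.3
Current account = (-1240.1) + 544.1 + (-132.3) + (-80.3) = -908.6
(Excluded from the current account — financial account: foreign purchases of domestic corporate bonds 612.3, borrowing by resident firms from foreign banks 477.8, foreign purchases of equities on the domestic stock exchange 512.5, inward foreign direct investment in the manufacturing sector 392.9; capital account: sale of embassy land to a foreign government 43.9.)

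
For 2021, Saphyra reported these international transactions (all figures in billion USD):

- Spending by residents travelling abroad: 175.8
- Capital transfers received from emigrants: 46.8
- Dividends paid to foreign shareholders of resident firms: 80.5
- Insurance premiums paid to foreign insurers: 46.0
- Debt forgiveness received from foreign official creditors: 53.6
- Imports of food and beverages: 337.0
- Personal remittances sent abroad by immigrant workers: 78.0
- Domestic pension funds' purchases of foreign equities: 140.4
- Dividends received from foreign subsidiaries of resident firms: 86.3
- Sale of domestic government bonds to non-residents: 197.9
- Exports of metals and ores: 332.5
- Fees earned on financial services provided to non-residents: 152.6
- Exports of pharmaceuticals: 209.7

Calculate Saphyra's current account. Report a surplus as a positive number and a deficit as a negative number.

Goods: -337.0 + 209.7 + 332.5 = 205.2
Services: -175.8 + 152.6 - 46.0 = -69.2
Primary income: 86.3 - 80.5 = 5.8
Secondary income: -78.0
Current account = 205.2 + (-69.2) + 5.8 + (-78.0) = 63.8
(Excluded from the current account — capital account: capital transfers received from emigrants 46.8, debt forgiveness received from foreign official creditors 53.6; financial account: domestic pension funds' purchases of foreign equities 140.4, sale of domestic government bonds to non-residents 197.9.)

63.8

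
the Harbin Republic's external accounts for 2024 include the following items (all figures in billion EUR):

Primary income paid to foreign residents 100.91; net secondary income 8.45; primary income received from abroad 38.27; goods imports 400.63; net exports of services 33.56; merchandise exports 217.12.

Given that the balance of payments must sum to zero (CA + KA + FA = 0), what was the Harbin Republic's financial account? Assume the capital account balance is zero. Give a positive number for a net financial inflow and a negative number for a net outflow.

204.14

Goods balance = 217.12 - 400.63 = -183.51
Services balance = 33.56
Trade balance (goods + services) = -183.51 + 33.56 = -149.95
Net primary income = 38.27 - 100.91 = -62.64
Net secondary income = 8.45
Current account = -149.95 + (-62.64) + 8.45 = -204.14
Financial account = -(-204.14) = 204.14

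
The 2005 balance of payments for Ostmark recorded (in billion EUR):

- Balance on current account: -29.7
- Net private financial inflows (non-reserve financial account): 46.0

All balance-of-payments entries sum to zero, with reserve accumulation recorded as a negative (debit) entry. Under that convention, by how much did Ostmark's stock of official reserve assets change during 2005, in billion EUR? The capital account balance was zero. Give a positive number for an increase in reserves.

Official reserve transactions balance = -((-29.7) + 46.0) = -16.3
An accumulation of reserves is recorded as a debit (negative entry), so the change in the stock of reserves is the negative of that balance.
Change in official reserves = -(-16.3) = 16.3

16.3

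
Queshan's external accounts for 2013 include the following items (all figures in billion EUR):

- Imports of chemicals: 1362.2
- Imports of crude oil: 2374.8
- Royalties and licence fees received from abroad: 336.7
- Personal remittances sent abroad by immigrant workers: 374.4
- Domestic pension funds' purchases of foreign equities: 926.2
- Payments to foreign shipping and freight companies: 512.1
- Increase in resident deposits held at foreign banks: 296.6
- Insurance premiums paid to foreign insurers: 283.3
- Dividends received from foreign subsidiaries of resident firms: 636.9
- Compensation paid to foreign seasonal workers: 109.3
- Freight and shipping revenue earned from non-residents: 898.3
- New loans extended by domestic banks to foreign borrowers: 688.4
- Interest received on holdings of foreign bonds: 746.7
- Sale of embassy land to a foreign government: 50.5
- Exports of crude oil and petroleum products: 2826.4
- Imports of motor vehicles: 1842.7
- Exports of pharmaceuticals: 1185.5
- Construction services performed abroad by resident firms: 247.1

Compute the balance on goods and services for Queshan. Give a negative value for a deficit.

Goods: -1842.7 + 2826.4 - 1362.2 + 1185.5 - 2374.8 = -1567.8
Services: 247.1 + 336.7 - 283.3 + 898.3 - 512.1 = 686.7
Trade balance = -1567.8 + 686.7 = -881.1
(Excluded from the trade balance — secondary income: personal remittances sent abroad by immigrant workers 374.4; financial account: domestic pension funds' purchases of foreign equities 926.2, increase in resident deposits held at foreign banks 296.6, new loans extended by domestic banks to foreign borrowers 688.4; primary income: dividends received from foreign subsidiaries of resident firms 636.9, compensation paid to foreign seasonal workers 109.3, interest received on holdings of foreign bonds 746.7; capital account: sale of embassy land to a foreign government 50.5.)

-881.1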